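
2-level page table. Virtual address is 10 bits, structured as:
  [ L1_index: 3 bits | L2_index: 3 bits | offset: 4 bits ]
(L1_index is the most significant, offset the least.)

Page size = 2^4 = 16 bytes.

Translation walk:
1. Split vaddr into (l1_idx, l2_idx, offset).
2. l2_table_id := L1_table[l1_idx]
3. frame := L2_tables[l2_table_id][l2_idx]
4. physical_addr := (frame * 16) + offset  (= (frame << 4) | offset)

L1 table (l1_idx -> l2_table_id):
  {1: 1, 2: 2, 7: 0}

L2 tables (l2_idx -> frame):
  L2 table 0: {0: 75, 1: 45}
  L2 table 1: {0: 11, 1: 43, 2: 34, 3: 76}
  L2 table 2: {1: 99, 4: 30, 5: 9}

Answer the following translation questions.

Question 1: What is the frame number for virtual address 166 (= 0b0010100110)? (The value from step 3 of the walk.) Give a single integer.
vaddr = 166: l1_idx=1, l2_idx=2
L1[1] = 1; L2[1][2] = 34

Answer: 34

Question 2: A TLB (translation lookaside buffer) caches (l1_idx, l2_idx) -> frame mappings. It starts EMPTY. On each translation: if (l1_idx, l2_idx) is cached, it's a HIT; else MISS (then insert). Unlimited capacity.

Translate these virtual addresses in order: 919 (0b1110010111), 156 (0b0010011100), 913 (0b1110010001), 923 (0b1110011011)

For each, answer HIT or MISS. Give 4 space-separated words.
vaddr=919: (7,1) not in TLB -> MISS, insert
vaddr=156: (1,1) not in TLB -> MISS, insert
vaddr=913: (7,1) in TLB -> HIT
vaddr=923: (7,1) in TLB -> HIT

Answer: MISS MISS HIT HIT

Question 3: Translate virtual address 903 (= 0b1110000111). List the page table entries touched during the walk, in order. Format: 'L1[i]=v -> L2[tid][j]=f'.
vaddr = 903 = 0b1110000111
Split: l1_idx=7, l2_idx=0, offset=7

Answer: L1[7]=0 -> L2[0][0]=75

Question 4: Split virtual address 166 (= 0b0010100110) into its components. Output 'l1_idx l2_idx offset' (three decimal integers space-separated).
Answer: 1 2 6

Derivation:
vaddr = 166 = 0b0010100110
  top 3 bits -> l1_idx = 1
  next 3 bits -> l2_idx = 2
  bottom 4 bits -> offset = 6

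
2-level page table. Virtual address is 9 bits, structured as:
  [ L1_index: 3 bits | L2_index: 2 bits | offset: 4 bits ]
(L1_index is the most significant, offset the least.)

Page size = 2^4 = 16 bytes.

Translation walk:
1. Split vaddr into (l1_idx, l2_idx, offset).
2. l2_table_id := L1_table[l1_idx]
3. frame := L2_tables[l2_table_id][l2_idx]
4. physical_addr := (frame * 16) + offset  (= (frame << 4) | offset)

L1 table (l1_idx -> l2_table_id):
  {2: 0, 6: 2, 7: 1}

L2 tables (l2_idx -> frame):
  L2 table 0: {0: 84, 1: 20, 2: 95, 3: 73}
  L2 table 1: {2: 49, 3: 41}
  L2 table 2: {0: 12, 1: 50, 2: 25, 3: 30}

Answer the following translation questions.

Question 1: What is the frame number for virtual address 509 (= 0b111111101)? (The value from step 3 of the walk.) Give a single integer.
Answer: 41

Derivation:
vaddr = 509: l1_idx=7, l2_idx=3
L1[7] = 1; L2[1][3] = 41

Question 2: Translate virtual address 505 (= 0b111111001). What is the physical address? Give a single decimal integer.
vaddr = 505 = 0b111111001
Split: l1_idx=7, l2_idx=3, offset=9
L1[7] = 1
L2[1][3] = 41
paddr = 41 * 16 + 9 = 665

Answer: 665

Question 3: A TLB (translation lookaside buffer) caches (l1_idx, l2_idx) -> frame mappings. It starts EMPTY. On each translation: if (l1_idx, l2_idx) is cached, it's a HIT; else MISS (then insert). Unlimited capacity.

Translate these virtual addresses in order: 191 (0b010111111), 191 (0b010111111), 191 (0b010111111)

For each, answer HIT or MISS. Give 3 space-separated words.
vaddr=191: (2,3) not in TLB -> MISS, insert
vaddr=191: (2,3) in TLB -> HIT
vaddr=191: (2,3) in TLB -> HIT

Answer: MISS HIT HIT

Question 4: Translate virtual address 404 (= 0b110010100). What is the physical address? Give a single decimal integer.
vaddr = 404 = 0b110010100
Split: l1_idx=6, l2_idx=1, offset=4
L1[6] = 2
L2[2][1] = 50
paddr = 50 * 16 + 4 = 804

Answer: 804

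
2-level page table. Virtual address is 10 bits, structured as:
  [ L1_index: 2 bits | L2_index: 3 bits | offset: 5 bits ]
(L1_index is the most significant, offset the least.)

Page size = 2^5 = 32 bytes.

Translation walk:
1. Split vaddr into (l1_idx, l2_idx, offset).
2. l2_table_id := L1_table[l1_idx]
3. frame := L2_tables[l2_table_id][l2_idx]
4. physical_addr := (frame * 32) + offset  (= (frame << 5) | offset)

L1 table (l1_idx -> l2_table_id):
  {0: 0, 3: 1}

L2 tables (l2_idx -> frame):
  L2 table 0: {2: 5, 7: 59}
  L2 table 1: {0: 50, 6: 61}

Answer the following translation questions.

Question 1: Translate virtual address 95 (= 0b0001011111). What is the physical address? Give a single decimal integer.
vaddr = 95 = 0b0001011111
Split: l1_idx=0, l2_idx=2, offset=31
L1[0] = 0
L2[0][2] = 5
paddr = 5 * 32 + 31 = 191

Answer: 191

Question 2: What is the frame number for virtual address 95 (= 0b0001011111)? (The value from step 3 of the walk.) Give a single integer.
Answer: 5

Derivation:
vaddr = 95: l1_idx=0, l2_idx=2
L1[0] = 0; L2[0][2] = 5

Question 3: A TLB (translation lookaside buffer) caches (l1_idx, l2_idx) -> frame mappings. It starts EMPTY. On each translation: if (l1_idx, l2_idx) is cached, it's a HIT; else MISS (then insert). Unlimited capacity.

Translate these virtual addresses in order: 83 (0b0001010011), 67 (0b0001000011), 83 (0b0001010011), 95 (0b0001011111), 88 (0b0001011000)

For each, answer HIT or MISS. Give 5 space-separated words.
vaddr=83: (0,2) not in TLB -> MISS, insert
vaddr=67: (0,2) in TLB -> HIT
vaddr=83: (0,2) in TLB -> HIT
vaddr=95: (0,2) in TLB -> HIT
vaddr=88: (0,2) in TLB -> HIT

Answer: MISS HIT HIT HIT HIT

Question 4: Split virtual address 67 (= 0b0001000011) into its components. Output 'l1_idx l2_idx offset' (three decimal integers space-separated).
vaddr = 67 = 0b0001000011
  top 2 bits -> l1_idx = 0
  next 3 bits -> l2_idx = 2
  bottom 5 bits -> offset = 3

Answer: 0 2 3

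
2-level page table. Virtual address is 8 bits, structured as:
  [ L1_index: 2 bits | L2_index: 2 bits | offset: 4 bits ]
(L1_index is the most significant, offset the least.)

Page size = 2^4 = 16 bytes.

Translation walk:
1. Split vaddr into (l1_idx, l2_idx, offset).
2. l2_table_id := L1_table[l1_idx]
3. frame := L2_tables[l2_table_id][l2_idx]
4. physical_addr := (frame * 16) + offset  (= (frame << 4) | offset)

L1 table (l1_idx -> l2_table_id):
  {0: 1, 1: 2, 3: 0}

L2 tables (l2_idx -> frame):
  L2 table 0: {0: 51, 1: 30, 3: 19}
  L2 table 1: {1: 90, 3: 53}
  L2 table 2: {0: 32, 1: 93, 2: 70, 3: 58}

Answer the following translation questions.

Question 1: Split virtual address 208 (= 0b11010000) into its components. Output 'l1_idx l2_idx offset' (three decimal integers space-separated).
vaddr = 208 = 0b11010000
  top 2 bits -> l1_idx = 3
  next 2 bits -> l2_idx = 1
  bottom 4 bits -> offset = 0

Answer: 3 1 0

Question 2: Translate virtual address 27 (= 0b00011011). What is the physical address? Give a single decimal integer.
Answer: 1451

Derivation:
vaddr = 27 = 0b00011011
Split: l1_idx=0, l2_idx=1, offset=11
L1[0] = 1
L2[1][1] = 90
paddr = 90 * 16 + 11 = 1451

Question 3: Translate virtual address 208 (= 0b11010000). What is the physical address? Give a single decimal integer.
Answer: 480

Derivation:
vaddr = 208 = 0b11010000
Split: l1_idx=3, l2_idx=1, offset=0
L1[3] = 0
L2[0][1] = 30
paddr = 30 * 16 + 0 = 480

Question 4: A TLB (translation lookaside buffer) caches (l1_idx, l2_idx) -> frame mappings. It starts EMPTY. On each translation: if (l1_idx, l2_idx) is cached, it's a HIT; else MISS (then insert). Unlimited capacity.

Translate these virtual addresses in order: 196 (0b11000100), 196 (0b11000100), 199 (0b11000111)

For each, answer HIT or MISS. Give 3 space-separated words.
Answer: MISS HIT HIT

Derivation:
vaddr=196: (3,0) not in TLB -> MISS, insert
vaddr=196: (3,0) in TLB -> HIT
vaddr=199: (3,0) in TLB -> HIT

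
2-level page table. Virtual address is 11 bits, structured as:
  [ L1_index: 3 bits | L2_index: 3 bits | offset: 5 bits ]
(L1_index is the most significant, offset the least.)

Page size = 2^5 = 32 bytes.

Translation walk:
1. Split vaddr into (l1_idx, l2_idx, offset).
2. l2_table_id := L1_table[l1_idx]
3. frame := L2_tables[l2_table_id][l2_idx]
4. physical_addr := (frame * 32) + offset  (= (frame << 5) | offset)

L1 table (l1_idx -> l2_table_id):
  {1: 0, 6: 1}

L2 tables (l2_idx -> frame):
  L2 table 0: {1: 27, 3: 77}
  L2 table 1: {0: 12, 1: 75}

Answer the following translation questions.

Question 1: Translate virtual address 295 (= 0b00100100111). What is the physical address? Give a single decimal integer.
Answer: 871

Derivation:
vaddr = 295 = 0b00100100111
Split: l1_idx=1, l2_idx=1, offset=7
L1[1] = 0
L2[0][1] = 27
paddr = 27 * 32 + 7 = 871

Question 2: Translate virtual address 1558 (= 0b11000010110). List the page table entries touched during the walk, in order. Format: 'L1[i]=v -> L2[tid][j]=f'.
Answer: L1[6]=1 -> L2[1][0]=12

Derivation:
vaddr = 1558 = 0b11000010110
Split: l1_idx=6, l2_idx=0, offset=22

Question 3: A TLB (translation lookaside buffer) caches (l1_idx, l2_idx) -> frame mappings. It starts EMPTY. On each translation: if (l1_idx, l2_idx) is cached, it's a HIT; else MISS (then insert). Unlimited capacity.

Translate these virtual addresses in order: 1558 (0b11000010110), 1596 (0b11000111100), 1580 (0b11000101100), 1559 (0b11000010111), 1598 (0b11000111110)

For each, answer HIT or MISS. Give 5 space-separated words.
Answer: MISS MISS HIT HIT HIT

Derivation:
vaddr=1558: (6,0) not in TLB -> MISS, insert
vaddr=1596: (6,1) not in TLB -> MISS, insert
vaddr=1580: (6,1) in TLB -> HIT
vaddr=1559: (6,0) in TLB -> HIT
vaddr=1598: (6,1) in TLB -> HIT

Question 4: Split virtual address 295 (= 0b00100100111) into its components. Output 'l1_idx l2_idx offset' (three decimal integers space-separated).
Answer: 1 1 7

Derivation:
vaddr = 295 = 0b00100100111
  top 3 bits -> l1_idx = 1
  next 3 bits -> l2_idx = 1
  bottom 5 bits -> offset = 7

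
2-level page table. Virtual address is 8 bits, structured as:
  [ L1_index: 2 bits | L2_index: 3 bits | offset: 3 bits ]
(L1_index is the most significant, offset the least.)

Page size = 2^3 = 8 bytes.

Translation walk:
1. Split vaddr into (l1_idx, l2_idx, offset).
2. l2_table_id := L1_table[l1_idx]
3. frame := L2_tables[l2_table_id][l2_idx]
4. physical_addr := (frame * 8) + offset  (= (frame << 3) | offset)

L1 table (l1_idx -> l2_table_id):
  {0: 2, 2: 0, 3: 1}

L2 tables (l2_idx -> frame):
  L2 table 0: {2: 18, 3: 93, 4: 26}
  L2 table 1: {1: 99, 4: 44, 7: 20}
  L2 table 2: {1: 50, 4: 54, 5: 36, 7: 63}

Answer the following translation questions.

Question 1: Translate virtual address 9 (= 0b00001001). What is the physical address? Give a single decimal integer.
vaddr = 9 = 0b00001001
Split: l1_idx=0, l2_idx=1, offset=1
L1[0] = 2
L2[2][1] = 50
paddr = 50 * 8 + 1 = 401

Answer: 401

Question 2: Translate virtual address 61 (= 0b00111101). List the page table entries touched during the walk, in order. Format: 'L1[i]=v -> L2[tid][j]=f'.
Answer: L1[0]=2 -> L2[2][7]=63

Derivation:
vaddr = 61 = 0b00111101
Split: l1_idx=0, l2_idx=7, offset=5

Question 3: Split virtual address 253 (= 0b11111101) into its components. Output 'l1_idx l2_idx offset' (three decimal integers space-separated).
vaddr = 253 = 0b11111101
  top 2 bits -> l1_idx = 3
  next 3 bits -> l2_idx = 7
  bottom 3 bits -> offset = 5

Answer: 3 7 5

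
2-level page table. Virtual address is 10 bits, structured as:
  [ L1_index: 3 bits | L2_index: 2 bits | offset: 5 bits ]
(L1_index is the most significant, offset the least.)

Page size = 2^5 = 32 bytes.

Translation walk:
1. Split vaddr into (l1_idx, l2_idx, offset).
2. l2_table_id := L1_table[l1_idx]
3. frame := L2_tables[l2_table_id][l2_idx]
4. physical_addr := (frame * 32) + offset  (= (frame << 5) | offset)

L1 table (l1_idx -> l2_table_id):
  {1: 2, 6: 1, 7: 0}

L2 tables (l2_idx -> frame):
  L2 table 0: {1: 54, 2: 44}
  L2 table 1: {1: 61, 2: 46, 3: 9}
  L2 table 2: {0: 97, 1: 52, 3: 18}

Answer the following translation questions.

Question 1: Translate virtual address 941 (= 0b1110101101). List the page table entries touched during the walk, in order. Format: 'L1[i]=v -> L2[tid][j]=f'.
vaddr = 941 = 0b1110101101
Split: l1_idx=7, l2_idx=1, offset=13

Answer: L1[7]=0 -> L2[0][1]=54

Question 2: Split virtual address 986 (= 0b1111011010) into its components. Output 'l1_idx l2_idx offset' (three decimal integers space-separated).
vaddr = 986 = 0b1111011010
  top 3 bits -> l1_idx = 7
  next 2 bits -> l2_idx = 2
  bottom 5 bits -> offset = 26

Answer: 7 2 26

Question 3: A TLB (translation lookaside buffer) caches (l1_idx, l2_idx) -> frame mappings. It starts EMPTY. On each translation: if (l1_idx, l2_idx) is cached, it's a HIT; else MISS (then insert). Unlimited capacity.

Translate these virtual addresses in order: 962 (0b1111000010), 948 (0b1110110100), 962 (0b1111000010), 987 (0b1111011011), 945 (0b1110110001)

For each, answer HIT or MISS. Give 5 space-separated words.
vaddr=962: (7,2) not in TLB -> MISS, insert
vaddr=948: (7,1) not in TLB -> MISS, insert
vaddr=962: (7,2) in TLB -> HIT
vaddr=987: (7,2) in TLB -> HIT
vaddr=945: (7,1) in TLB -> HIT

Answer: MISS MISS HIT HIT HIT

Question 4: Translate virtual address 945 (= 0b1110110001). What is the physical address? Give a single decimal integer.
vaddr = 945 = 0b1110110001
Split: l1_idx=7, l2_idx=1, offset=17
L1[7] = 0
L2[0][1] = 54
paddr = 54 * 32 + 17 = 1745

Answer: 1745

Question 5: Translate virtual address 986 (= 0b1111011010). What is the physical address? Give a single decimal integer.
Answer: 1434

Derivation:
vaddr = 986 = 0b1111011010
Split: l1_idx=7, l2_idx=2, offset=26
L1[7] = 0
L2[0][2] = 44
paddr = 44 * 32 + 26 = 1434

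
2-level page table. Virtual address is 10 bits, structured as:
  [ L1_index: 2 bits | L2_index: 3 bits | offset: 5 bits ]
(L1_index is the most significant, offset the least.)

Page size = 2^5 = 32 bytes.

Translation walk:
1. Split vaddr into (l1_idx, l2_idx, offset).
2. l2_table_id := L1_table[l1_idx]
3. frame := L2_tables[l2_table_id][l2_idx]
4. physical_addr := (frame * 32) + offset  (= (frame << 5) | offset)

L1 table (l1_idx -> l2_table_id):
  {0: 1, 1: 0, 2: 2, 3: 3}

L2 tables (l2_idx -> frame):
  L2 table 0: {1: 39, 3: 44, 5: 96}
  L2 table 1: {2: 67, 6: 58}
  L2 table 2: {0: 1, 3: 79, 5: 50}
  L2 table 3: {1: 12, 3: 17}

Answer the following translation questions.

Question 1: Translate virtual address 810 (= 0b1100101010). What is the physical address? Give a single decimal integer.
vaddr = 810 = 0b1100101010
Split: l1_idx=3, l2_idx=1, offset=10
L1[3] = 3
L2[3][1] = 12
paddr = 12 * 32 + 10 = 394

Answer: 394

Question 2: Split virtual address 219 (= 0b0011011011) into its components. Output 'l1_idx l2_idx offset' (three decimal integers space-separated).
vaddr = 219 = 0b0011011011
  top 2 bits -> l1_idx = 0
  next 3 bits -> l2_idx = 6
  bottom 5 bits -> offset = 27

Answer: 0 6 27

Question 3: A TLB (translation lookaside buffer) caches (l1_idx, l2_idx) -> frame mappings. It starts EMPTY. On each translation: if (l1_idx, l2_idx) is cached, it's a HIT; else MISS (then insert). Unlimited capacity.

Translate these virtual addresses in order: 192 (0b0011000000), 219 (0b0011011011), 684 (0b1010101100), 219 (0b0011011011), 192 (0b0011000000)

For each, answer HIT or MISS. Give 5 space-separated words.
vaddr=192: (0,6) not in TLB -> MISS, insert
vaddr=219: (0,6) in TLB -> HIT
vaddr=684: (2,5) not in TLB -> MISS, insert
vaddr=219: (0,6) in TLB -> HIT
vaddr=192: (0,6) in TLB -> HIT

Answer: MISS HIT MISS HIT HIT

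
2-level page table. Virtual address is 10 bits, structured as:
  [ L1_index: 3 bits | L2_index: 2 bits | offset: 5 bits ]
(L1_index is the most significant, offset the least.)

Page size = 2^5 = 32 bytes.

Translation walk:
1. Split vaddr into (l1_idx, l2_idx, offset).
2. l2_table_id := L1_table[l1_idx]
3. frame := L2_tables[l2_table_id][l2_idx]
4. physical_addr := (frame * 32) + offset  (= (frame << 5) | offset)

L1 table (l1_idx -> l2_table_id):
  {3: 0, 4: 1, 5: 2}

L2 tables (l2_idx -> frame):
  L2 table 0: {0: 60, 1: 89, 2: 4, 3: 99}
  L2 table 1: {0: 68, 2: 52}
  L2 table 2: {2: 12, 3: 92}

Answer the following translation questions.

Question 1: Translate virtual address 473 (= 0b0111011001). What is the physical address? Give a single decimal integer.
vaddr = 473 = 0b0111011001
Split: l1_idx=3, l2_idx=2, offset=25
L1[3] = 0
L2[0][2] = 4
paddr = 4 * 32 + 25 = 153

Answer: 153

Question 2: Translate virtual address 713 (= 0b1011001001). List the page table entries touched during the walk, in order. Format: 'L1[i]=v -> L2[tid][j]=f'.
Answer: L1[5]=2 -> L2[2][2]=12

Derivation:
vaddr = 713 = 0b1011001001
Split: l1_idx=5, l2_idx=2, offset=9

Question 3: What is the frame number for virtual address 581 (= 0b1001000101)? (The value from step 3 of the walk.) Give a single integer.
Answer: 52

Derivation:
vaddr = 581: l1_idx=4, l2_idx=2
L1[4] = 1; L2[1][2] = 52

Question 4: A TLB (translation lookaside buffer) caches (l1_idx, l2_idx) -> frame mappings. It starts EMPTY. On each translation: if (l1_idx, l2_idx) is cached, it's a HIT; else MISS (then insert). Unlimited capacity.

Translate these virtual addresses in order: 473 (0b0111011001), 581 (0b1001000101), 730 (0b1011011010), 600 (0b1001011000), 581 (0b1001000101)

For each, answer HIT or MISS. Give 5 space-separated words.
vaddr=473: (3,2) not in TLB -> MISS, insert
vaddr=581: (4,2) not in TLB -> MISS, insert
vaddr=730: (5,2) not in TLB -> MISS, insert
vaddr=600: (4,2) in TLB -> HIT
vaddr=581: (4,2) in TLB -> HIT

Answer: MISS MISS MISS HIT HIT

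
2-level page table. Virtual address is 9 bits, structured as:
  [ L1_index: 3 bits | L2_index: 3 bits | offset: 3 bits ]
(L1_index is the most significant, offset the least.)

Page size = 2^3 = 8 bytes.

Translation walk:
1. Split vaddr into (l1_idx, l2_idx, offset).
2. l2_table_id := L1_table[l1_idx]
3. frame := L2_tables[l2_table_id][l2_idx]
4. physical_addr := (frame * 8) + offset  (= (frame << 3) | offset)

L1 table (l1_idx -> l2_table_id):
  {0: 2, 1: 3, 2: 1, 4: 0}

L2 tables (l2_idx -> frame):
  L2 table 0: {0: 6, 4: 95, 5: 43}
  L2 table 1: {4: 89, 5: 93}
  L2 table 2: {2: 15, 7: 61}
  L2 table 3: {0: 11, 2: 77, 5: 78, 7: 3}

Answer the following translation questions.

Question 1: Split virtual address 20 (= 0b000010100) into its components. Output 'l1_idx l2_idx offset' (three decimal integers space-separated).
Answer: 0 2 4

Derivation:
vaddr = 20 = 0b000010100
  top 3 bits -> l1_idx = 0
  next 3 bits -> l2_idx = 2
  bottom 3 bits -> offset = 4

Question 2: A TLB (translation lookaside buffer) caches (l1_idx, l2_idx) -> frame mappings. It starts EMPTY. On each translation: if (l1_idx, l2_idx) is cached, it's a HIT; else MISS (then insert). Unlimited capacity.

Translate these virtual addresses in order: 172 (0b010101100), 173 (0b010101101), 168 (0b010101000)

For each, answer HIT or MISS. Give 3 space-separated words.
Answer: MISS HIT HIT

Derivation:
vaddr=172: (2,5) not in TLB -> MISS, insert
vaddr=173: (2,5) in TLB -> HIT
vaddr=168: (2,5) in TLB -> HIT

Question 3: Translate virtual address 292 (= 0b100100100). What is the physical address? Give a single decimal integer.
vaddr = 292 = 0b100100100
Split: l1_idx=4, l2_idx=4, offset=4
L1[4] = 0
L2[0][4] = 95
paddr = 95 * 8 + 4 = 764

Answer: 764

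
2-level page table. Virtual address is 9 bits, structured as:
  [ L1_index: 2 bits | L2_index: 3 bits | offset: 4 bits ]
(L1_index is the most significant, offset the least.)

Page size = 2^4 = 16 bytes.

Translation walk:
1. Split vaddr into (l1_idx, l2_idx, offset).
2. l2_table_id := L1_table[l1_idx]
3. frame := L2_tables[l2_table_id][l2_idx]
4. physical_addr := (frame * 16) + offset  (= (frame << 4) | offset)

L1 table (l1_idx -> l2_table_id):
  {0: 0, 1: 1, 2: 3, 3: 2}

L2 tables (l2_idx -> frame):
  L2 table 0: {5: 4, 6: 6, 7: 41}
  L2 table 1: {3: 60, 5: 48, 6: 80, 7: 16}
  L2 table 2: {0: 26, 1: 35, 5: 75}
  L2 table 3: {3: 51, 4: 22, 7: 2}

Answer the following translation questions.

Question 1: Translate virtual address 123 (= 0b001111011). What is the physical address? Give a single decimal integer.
Answer: 667

Derivation:
vaddr = 123 = 0b001111011
Split: l1_idx=0, l2_idx=7, offset=11
L1[0] = 0
L2[0][7] = 41
paddr = 41 * 16 + 11 = 667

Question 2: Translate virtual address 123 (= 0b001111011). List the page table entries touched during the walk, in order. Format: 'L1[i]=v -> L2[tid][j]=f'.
Answer: L1[0]=0 -> L2[0][7]=41

Derivation:
vaddr = 123 = 0b001111011
Split: l1_idx=0, l2_idx=7, offset=11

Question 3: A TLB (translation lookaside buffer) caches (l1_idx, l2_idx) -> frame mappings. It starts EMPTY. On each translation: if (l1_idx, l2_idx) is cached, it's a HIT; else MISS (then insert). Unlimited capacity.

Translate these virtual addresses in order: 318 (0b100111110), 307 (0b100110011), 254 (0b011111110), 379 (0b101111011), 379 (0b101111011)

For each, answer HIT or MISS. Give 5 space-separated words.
Answer: MISS HIT MISS MISS HIT

Derivation:
vaddr=318: (2,3) not in TLB -> MISS, insert
vaddr=307: (2,3) in TLB -> HIT
vaddr=254: (1,7) not in TLB -> MISS, insert
vaddr=379: (2,7) not in TLB -> MISS, insert
vaddr=379: (2,7) in TLB -> HIT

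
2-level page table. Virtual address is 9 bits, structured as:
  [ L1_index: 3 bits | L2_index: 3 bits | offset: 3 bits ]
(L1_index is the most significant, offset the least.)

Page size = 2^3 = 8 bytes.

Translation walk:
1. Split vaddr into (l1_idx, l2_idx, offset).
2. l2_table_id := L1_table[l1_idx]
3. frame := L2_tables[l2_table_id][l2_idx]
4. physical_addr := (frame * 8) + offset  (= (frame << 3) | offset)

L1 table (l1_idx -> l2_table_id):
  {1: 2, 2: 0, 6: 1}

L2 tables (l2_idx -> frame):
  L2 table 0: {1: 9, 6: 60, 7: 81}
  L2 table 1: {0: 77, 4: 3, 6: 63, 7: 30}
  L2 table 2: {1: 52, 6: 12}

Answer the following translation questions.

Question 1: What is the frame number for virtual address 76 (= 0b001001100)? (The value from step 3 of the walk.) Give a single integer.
vaddr = 76: l1_idx=1, l2_idx=1
L1[1] = 2; L2[2][1] = 52

Answer: 52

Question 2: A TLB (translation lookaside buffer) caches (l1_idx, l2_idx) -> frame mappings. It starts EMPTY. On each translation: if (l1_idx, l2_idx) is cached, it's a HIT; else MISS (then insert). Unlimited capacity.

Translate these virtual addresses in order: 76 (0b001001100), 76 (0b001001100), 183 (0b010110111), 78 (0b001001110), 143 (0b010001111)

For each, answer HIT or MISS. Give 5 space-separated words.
Answer: MISS HIT MISS HIT MISS

Derivation:
vaddr=76: (1,1) not in TLB -> MISS, insert
vaddr=76: (1,1) in TLB -> HIT
vaddr=183: (2,6) not in TLB -> MISS, insert
vaddr=78: (1,1) in TLB -> HIT
vaddr=143: (2,1) not in TLB -> MISS, insert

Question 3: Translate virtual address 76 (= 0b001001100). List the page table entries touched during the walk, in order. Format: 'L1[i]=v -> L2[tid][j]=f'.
vaddr = 76 = 0b001001100
Split: l1_idx=1, l2_idx=1, offset=4

Answer: L1[1]=2 -> L2[2][1]=52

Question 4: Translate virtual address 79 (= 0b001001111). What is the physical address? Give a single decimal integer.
vaddr = 79 = 0b001001111
Split: l1_idx=1, l2_idx=1, offset=7
L1[1] = 2
L2[2][1] = 52
paddr = 52 * 8 + 7 = 423

Answer: 423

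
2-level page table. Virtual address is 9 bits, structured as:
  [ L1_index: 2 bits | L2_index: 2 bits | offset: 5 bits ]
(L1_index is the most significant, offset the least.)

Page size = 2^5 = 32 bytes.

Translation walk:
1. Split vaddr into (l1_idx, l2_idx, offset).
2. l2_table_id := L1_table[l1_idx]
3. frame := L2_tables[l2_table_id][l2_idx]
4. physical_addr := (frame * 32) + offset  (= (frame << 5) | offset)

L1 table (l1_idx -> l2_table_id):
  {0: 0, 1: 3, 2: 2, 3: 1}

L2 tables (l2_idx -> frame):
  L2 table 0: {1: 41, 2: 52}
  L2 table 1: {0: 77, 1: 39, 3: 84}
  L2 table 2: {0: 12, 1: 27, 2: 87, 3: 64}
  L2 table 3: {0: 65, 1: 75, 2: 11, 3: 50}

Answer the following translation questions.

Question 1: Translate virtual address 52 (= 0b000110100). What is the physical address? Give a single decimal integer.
Answer: 1332

Derivation:
vaddr = 52 = 0b000110100
Split: l1_idx=0, l2_idx=1, offset=20
L1[0] = 0
L2[0][1] = 41
paddr = 41 * 32 + 20 = 1332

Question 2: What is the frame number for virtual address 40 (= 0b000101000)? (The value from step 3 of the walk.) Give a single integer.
vaddr = 40: l1_idx=0, l2_idx=1
L1[0] = 0; L2[0][1] = 41

Answer: 41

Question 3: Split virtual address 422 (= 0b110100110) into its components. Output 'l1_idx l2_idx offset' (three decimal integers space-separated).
vaddr = 422 = 0b110100110
  top 2 bits -> l1_idx = 3
  next 2 bits -> l2_idx = 1
  bottom 5 bits -> offset = 6

Answer: 3 1 6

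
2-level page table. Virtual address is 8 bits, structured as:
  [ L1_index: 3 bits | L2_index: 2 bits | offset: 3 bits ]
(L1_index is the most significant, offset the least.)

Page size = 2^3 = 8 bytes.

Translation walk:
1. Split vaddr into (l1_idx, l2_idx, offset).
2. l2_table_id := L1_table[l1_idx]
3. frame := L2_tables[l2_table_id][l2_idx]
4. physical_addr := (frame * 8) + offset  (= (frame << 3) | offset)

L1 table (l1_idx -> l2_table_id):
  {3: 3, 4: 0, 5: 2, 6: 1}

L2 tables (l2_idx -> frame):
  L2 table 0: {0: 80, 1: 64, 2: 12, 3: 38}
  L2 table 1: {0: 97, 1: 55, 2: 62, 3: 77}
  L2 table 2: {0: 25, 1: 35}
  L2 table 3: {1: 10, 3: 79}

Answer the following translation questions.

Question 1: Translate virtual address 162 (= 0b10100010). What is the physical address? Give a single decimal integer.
vaddr = 162 = 0b10100010
Split: l1_idx=5, l2_idx=0, offset=2
L1[5] = 2
L2[2][0] = 25
paddr = 25 * 8 + 2 = 202

Answer: 202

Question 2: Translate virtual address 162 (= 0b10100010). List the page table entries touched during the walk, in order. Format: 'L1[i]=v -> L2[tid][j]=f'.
vaddr = 162 = 0b10100010
Split: l1_idx=5, l2_idx=0, offset=2

Answer: L1[5]=2 -> L2[2][0]=25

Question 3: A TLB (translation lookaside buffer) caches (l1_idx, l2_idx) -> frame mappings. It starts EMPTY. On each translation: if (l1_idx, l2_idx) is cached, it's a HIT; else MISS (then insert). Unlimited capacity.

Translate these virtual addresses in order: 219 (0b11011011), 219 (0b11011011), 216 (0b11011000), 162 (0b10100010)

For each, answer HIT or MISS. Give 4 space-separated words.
Answer: MISS HIT HIT MISS

Derivation:
vaddr=219: (6,3) not in TLB -> MISS, insert
vaddr=219: (6,3) in TLB -> HIT
vaddr=216: (6,3) in TLB -> HIT
vaddr=162: (5,0) not in TLB -> MISS, insert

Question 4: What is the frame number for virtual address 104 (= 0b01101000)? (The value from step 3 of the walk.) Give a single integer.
Answer: 10

Derivation:
vaddr = 104: l1_idx=3, l2_idx=1
L1[3] = 3; L2[3][1] = 10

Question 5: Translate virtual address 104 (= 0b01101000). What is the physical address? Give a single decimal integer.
vaddr = 104 = 0b01101000
Split: l1_idx=3, l2_idx=1, offset=0
L1[3] = 3
L2[3][1] = 10
paddr = 10 * 8 + 0 = 80

Answer: 80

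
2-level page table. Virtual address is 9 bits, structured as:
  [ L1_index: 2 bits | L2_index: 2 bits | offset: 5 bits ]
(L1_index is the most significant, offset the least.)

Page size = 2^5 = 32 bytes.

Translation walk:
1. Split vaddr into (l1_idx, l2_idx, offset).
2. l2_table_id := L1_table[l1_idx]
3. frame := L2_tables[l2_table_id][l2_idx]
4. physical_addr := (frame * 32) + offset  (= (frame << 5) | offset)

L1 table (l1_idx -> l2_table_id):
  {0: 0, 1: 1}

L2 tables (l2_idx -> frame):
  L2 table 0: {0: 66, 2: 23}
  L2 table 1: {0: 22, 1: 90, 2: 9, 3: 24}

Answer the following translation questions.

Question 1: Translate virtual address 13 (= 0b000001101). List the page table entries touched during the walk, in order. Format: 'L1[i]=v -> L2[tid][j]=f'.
Answer: L1[0]=0 -> L2[0][0]=66

Derivation:
vaddr = 13 = 0b000001101
Split: l1_idx=0, l2_idx=0, offset=13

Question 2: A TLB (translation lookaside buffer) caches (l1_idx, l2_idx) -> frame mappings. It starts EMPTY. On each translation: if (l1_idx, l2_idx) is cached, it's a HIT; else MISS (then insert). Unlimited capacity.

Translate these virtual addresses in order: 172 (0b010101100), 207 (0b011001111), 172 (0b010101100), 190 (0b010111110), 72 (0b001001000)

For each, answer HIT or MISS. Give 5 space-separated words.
vaddr=172: (1,1) not in TLB -> MISS, insert
vaddr=207: (1,2) not in TLB -> MISS, insert
vaddr=172: (1,1) in TLB -> HIT
vaddr=190: (1,1) in TLB -> HIT
vaddr=72: (0,2) not in TLB -> MISS, insert

Answer: MISS MISS HIT HIT MISS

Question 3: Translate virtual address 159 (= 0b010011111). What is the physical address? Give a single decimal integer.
Answer: 735

Derivation:
vaddr = 159 = 0b010011111
Split: l1_idx=1, l2_idx=0, offset=31
L1[1] = 1
L2[1][0] = 22
paddr = 22 * 32 + 31 = 735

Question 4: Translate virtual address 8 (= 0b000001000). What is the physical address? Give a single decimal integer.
vaddr = 8 = 0b000001000
Split: l1_idx=0, l2_idx=0, offset=8
L1[0] = 0
L2[0][0] = 66
paddr = 66 * 32 + 8 = 2120

Answer: 2120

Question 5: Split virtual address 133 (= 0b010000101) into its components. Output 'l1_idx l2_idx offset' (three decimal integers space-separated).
Answer: 1 0 5

Derivation:
vaddr = 133 = 0b010000101
  top 2 bits -> l1_idx = 1
  next 2 bits -> l2_idx = 0
  bottom 5 bits -> offset = 5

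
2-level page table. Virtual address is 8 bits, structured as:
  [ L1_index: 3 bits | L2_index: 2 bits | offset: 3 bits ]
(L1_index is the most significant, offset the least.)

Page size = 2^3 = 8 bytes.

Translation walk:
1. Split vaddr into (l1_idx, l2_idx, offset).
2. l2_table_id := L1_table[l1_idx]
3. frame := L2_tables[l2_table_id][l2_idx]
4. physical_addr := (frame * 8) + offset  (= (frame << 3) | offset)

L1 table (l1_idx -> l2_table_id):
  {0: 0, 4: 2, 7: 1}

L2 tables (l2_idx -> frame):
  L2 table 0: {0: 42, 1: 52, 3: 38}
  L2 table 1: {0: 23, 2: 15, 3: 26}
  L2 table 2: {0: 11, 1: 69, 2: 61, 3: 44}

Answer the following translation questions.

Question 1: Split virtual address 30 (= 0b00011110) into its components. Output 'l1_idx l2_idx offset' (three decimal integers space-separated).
Answer: 0 3 6

Derivation:
vaddr = 30 = 0b00011110
  top 3 bits -> l1_idx = 0
  next 2 bits -> l2_idx = 3
  bottom 3 bits -> offset = 6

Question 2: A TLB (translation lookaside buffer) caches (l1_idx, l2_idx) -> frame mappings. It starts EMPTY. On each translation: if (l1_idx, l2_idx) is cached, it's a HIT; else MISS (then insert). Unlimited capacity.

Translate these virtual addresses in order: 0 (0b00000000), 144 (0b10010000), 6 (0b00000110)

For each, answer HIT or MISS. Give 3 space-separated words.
Answer: MISS MISS HIT

Derivation:
vaddr=0: (0,0) not in TLB -> MISS, insert
vaddr=144: (4,2) not in TLB -> MISS, insert
vaddr=6: (0,0) in TLB -> HIT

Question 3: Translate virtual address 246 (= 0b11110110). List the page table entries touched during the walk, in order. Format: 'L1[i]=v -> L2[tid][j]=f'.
vaddr = 246 = 0b11110110
Split: l1_idx=7, l2_idx=2, offset=6

Answer: L1[7]=1 -> L2[1][2]=15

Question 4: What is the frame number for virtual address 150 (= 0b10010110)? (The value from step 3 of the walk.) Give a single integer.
Answer: 61

Derivation:
vaddr = 150: l1_idx=4, l2_idx=2
L1[4] = 2; L2[2][2] = 61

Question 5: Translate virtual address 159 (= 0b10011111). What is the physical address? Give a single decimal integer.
Answer: 359

Derivation:
vaddr = 159 = 0b10011111
Split: l1_idx=4, l2_idx=3, offset=7
L1[4] = 2
L2[2][3] = 44
paddr = 44 * 8 + 7 = 359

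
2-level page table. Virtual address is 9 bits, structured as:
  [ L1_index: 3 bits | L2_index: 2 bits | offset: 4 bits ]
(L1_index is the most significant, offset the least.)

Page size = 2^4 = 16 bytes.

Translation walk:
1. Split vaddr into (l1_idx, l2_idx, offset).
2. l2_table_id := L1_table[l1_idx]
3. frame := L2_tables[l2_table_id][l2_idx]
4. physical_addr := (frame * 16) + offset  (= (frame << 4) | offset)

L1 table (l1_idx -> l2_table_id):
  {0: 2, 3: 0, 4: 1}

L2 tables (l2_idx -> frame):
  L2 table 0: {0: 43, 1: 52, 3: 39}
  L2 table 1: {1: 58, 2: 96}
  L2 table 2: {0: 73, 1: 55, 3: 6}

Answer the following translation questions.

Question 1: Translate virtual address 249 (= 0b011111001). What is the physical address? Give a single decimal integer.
vaddr = 249 = 0b011111001
Split: l1_idx=3, l2_idx=3, offset=9
L1[3] = 0
L2[0][3] = 39
paddr = 39 * 16 + 9 = 633

Answer: 633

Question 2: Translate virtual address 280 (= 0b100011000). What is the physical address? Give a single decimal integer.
vaddr = 280 = 0b100011000
Split: l1_idx=4, l2_idx=1, offset=8
L1[4] = 1
L2[1][1] = 58
paddr = 58 * 16 + 8 = 936

Answer: 936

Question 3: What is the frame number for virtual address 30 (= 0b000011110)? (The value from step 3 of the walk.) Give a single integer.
Answer: 55

Derivation:
vaddr = 30: l1_idx=0, l2_idx=1
L1[0] = 2; L2[2][1] = 55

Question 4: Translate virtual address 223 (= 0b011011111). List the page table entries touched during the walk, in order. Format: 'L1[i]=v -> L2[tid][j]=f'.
Answer: L1[3]=0 -> L2[0][1]=52

Derivation:
vaddr = 223 = 0b011011111
Split: l1_idx=3, l2_idx=1, offset=15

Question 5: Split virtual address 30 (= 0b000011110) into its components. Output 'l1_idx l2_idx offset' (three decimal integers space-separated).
vaddr = 30 = 0b000011110
  top 3 bits -> l1_idx = 0
  next 2 bits -> l2_idx = 1
  bottom 4 bits -> offset = 14

Answer: 0 1 14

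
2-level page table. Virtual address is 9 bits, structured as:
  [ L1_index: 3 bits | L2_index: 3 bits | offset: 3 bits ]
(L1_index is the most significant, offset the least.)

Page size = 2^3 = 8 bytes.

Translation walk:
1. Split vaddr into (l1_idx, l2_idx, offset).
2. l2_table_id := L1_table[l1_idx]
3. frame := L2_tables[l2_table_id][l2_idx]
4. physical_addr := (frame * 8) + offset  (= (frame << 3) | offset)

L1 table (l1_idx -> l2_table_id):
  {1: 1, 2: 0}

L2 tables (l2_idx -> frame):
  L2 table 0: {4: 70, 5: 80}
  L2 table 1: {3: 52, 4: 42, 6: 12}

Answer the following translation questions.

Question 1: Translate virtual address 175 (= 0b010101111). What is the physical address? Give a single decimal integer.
Answer: 647

Derivation:
vaddr = 175 = 0b010101111
Split: l1_idx=2, l2_idx=5, offset=7
L1[2] = 0
L2[0][5] = 80
paddr = 80 * 8 + 7 = 647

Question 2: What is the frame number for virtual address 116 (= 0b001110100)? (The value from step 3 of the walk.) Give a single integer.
vaddr = 116: l1_idx=1, l2_idx=6
L1[1] = 1; L2[1][6] = 12

Answer: 12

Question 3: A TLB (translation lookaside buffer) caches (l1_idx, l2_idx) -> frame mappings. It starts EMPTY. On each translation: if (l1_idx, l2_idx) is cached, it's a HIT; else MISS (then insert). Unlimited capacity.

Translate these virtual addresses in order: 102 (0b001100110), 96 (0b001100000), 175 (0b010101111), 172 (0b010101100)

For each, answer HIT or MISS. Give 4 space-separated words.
Answer: MISS HIT MISS HIT

Derivation:
vaddr=102: (1,4) not in TLB -> MISS, insert
vaddr=96: (1,4) in TLB -> HIT
vaddr=175: (2,5) not in TLB -> MISS, insert
vaddr=172: (2,5) in TLB -> HIT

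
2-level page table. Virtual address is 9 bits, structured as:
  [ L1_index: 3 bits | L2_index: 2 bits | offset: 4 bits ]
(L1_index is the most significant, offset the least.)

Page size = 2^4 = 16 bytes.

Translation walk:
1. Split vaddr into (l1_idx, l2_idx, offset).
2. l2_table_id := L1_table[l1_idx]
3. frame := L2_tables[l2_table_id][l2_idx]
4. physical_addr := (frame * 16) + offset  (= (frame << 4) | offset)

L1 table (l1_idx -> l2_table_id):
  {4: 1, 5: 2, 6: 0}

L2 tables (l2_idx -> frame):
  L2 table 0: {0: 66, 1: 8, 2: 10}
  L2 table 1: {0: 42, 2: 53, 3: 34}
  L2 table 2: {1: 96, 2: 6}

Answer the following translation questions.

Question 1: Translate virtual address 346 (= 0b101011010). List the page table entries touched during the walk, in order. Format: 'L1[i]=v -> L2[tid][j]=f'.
Answer: L1[5]=2 -> L2[2][1]=96

Derivation:
vaddr = 346 = 0b101011010
Split: l1_idx=5, l2_idx=1, offset=10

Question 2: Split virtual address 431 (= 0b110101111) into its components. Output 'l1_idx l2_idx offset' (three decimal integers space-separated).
vaddr = 431 = 0b110101111
  top 3 bits -> l1_idx = 6
  next 2 bits -> l2_idx = 2
  bottom 4 bits -> offset = 15

Answer: 6 2 15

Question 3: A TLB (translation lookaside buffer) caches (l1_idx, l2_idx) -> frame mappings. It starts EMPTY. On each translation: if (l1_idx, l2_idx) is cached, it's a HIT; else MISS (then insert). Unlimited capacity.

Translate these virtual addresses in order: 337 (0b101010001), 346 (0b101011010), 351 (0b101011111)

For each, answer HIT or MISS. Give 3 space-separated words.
Answer: MISS HIT HIT

Derivation:
vaddr=337: (5,1) not in TLB -> MISS, insert
vaddr=346: (5,1) in TLB -> HIT
vaddr=351: (5,1) in TLB -> HIT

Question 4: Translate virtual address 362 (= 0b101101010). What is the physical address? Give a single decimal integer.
Answer: 106

Derivation:
vaddr = 362 = 0b101101010
Split: l1_idx=5, l2_idx=2, offset=10
L1[5] = 2
L2[2][2] = 6
paddr = 6 * 16 + 10 = 106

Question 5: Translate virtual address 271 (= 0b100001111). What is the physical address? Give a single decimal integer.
Answer: 687

Derivation:
vaddr = 271 = 0b100001111
Split: l1_idx=4, l2_idx=0, offset=15
L1[4] = 1
L2[1][0] = 42
paddr = 42 * 16 + 15 = 687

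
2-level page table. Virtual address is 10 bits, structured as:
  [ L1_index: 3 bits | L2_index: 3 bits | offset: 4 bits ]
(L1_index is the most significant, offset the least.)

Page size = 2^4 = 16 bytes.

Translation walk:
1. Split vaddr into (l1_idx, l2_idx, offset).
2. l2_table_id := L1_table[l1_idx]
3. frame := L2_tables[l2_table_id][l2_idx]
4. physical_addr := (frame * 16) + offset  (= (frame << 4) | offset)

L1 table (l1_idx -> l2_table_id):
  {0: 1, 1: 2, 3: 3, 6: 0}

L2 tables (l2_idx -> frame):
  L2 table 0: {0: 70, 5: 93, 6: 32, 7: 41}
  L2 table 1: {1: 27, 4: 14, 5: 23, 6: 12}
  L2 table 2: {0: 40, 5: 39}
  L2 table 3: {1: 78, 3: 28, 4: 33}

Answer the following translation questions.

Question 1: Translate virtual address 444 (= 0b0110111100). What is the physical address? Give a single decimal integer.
vaddr = 444 = 0b0110111100
Split: l1_idx=3, l2_idx=3, offset=12
L1[3] = 3
L2[3][3] = 28
paddr = 28 * 16 + 12 = 460

Answer: 460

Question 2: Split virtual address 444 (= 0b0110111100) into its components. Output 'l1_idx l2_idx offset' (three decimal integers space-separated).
Answer: 3 3 12

Derivation:
vaddr = 444 = 0b0110111100
  top 3 bits -> l1_idx = 3
  next 3 bits -> l2_idx = 3
  bottom 4 bits -> offset = 12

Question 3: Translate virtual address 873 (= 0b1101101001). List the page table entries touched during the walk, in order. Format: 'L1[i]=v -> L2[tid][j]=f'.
Answer: L1[6]=0 -> L2[0][6]=32

Derivation:
vaddr = 873 = 0b1101101001
Split: l1_idx=6, l2_idx=6, offset=9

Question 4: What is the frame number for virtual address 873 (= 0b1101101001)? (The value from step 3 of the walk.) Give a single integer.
vaddr = 873: l1_idx=6, l2_idx=6
L1[6] = 0; L2[0][6] = 32

Answer: 32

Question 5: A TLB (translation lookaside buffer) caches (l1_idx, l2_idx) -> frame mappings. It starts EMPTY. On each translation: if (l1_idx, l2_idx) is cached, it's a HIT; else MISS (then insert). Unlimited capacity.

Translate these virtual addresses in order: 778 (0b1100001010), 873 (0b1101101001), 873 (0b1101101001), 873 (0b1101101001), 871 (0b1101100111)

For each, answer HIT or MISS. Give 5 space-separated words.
Answer: MISS MISS HIT HIT HIT

Derivation:
vaddr=778: (6,0) not in TLB -> MISS, insert
vaddr=873: (6,6) not in TLB -> MISS, insert
vaddr=873: (6,6) in TLB -> HIT
vaddr=873: (6,6) in TLB -> HIT
vaddr=871: (6,6) in TLB -> HIT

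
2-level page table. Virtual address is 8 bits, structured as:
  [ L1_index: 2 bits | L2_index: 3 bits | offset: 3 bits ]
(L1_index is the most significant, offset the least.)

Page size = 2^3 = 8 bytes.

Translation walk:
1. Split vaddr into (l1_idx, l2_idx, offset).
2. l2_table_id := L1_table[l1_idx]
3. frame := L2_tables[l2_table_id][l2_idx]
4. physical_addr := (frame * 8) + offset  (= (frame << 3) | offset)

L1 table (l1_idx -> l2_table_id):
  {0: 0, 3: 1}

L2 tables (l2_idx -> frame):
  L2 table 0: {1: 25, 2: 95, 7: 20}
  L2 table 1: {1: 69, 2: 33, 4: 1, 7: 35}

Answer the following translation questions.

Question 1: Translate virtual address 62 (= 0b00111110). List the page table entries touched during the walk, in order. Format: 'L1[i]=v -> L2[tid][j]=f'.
Answer: L1[0]=0 -> L2[0][7]=20

Derivation:
vaddr = 62 = 0b00111110
Split: l1_idx=0, l2_idx=7, offset=6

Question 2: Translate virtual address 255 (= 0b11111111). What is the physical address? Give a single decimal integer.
Answer: 287

Derivation:
vaddr = 255 = 0b11111111
Split: l1_idx=3, l2_idx=7, offset=7
L1[3] = 1
L2[1][7] = 35
paddr = 35 * 8 + 7 = 287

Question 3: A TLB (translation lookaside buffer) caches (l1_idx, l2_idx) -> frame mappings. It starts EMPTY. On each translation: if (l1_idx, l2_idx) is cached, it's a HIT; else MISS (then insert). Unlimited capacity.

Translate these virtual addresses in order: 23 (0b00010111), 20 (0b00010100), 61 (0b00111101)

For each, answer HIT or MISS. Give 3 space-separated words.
vaddr=23: (0,2) not in TLB -> MISS, insert
vaddr=20: (0,2) in TLB -> HIT
vaddr=61: (0,7) not in TLB -> MISS, insert

Answer: MISS HIT MISS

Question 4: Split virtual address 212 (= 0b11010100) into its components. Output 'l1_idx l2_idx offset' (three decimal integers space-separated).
vaddr = 212 = 0b11010100
  top 2 bits -> l1_idx = 3
  next 3 bits -> l2_idx = 2
  bottom 3 bits -> offset = 4

Answer: 3 2 4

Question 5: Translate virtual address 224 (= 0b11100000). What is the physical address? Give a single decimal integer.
Answer: 8

Derivation:
vaddr = 224 = 0b11100000
Split: l1_idx=3, l2_idx=4, offset=0
L1[3] = 1
L2[1][4] = 1
paddr = 1 * 8 + 0 = 8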